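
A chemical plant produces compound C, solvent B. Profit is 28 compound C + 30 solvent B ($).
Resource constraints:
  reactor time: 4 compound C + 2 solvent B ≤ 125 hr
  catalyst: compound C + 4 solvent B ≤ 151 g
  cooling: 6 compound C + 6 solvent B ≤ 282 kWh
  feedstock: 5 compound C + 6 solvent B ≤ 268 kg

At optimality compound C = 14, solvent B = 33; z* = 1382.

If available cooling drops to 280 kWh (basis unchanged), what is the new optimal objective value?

Binding: cooling and feedstock. Non-binding: reactor time (3 unused), catalyst (5 unused).
Slack constraints have shadow price 0 (complementary slackness).
Dual feasibility on the basic columns requires 6·y_cooling + 5·y_feedstock = 28, 6·y_cooling + 6·y_feedstock = 30.
→ y_cooling = 3 and y_feedstock = 2.
Δz = y_cooling·Δb = 3 × (-2) = -6, so new z* = 1382 − 6 = 1376.

1376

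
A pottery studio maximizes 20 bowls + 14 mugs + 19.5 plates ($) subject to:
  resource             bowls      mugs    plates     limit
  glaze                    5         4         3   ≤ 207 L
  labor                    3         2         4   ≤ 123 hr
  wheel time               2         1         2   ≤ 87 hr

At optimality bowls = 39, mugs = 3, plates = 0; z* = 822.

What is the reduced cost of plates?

-3.5

Binding: glaze and labor. Non-binding: wheel time (6 unused).
By complementary slackness, y = 0 for the non-binding constraint.
From A_Bᵀ y = c: 5·y_glaze + 3·y_labor = 20; 4·y_glaze + 2·y_labor = 14.
Solving: y_glaze = 1, y_labor = 5.
Reduced cost of plates: c₃ − yᵀa₃ = 19.5 − (1·3 + 5·4) = 19.5 − 23 = -3.5.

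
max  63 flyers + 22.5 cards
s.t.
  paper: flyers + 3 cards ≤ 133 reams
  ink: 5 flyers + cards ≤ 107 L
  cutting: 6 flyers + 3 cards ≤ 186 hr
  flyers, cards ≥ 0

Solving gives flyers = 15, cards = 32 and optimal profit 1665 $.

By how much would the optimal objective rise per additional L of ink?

6

Check each constraint at x*: paper 111/133 (slack 22); ink 107/107 (tight); cutting 186/186 (tight).
By complementary slackness, y = 0 for the non-binding constraint.
Dual feasibility on the basic columns requires 5·y_ink + 6·y_cutting = 63, 1·y_ink + 3·y_cutting = 22.5.
Solving: y_ink = 6, y_cutting = 5.5.
Shadow price of ink = 6.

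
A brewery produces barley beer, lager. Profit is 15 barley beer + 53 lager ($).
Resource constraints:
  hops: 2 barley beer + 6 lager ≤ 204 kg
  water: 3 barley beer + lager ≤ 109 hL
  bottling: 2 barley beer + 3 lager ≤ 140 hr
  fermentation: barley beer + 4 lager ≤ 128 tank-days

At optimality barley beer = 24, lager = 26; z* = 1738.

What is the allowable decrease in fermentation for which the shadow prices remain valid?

Binding constraints: hops, fermentation. The basis is B = [[2,6],[1,4]] with det 2.
Per unit decrease in fermentation, x* moves by d = (3, -1).
The basis stays optimal until water becomes binding; allowable decrease = 1.375 tank-days.

1.375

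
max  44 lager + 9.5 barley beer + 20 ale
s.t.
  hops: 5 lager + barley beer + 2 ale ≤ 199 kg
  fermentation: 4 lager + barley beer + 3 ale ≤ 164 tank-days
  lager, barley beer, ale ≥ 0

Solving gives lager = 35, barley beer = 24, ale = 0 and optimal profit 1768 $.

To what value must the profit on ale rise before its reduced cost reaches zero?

22.5

Both hops and fermentation are binding at x*.
From A_Bᵀ y = c: 5·y_hops + 4·y_fermentation = 44; 1·y_hops + 1·y_fermentation = 9.5.
Solving: y_hops = 6, y_fermentation = 3.5.
ale enters the basis when its profit ≥ yᵀa₃ = 6·2 + 3.5·3 = 22.5.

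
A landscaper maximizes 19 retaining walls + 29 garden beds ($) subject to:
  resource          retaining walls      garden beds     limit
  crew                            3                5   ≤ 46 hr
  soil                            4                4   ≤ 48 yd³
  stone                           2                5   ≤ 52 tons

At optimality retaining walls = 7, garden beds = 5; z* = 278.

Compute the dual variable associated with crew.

5

At the optimum: crew uses 46 of 46 (binding); soil uses 48 of 48 (binding); stone uses 39 of 52 (slack = 13).
Slack constraints have shadow price 0 (complementary slackness).
Dual feasibility on the basic columns requires 3·y_crew + 4·y_soil = 19, 5·y_crew + 4·y_soil = 29.
This yields shadow prices y_crew = 5, y_soil = 1.
Shadow price of crew = 5.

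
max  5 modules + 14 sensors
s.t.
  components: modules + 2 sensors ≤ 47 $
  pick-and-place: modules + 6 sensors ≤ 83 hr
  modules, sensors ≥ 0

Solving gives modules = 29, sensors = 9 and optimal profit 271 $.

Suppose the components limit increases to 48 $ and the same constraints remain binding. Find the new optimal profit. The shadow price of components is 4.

Δb = 1, so new z* = 271 + (4)·(1) = 271 + 4 = 275.

275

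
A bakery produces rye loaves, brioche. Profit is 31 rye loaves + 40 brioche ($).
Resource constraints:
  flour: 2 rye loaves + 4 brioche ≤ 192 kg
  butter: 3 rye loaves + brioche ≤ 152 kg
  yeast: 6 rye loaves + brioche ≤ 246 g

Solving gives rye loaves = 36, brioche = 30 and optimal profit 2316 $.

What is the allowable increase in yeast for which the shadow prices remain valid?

Binding constraints: flour, yeast. The basis is B = [[2,4],[6,1]] with det -22.
Per unit increase in yeast, x* moves by d = (0.1818, -0.0909).
The basis stays optimal until butter becomes binding; allowable increase = 30.8 g.

30.8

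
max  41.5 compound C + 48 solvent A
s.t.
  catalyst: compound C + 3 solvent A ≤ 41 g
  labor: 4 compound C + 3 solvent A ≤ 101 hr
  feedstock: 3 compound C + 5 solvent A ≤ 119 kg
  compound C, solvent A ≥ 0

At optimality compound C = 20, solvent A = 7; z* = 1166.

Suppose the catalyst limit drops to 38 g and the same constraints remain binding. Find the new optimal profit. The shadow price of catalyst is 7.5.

Δb = -3, so new z* = 1166 + (7.5)·(-3) = 1166 − 22.5 = 1143.5.

1143.5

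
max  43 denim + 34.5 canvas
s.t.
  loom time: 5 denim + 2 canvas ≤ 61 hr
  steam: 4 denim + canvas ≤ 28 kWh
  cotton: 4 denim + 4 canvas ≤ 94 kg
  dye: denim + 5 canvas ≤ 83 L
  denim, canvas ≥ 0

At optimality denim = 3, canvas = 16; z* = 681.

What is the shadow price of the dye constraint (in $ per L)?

5

At the optimum: loom time uses 47 of 61 (slack = 14); steam uses 28 of 28 (binding); cotton uses 76 of 94 (slack = 18); dye uses 83 of 83 (binding).
Since loom time, cotton are not tight, their duals are 0.
Dual feasibility on the basic columns requires 4·y_steam + 1·y_dye = 43, 1·y_steam + 5·y_dye = 34.5.
This yields shadow prices y_steam = 9.5, y_dye = 5.
Shadow price of dye = 5.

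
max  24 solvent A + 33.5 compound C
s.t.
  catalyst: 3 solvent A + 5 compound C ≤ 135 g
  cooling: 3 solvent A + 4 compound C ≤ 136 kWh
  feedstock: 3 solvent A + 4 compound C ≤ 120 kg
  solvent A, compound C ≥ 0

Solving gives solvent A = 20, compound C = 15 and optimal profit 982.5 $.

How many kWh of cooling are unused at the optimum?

16

cooling used = 3·20 + 4·15 = 120; slack = 136 − 120 = 16.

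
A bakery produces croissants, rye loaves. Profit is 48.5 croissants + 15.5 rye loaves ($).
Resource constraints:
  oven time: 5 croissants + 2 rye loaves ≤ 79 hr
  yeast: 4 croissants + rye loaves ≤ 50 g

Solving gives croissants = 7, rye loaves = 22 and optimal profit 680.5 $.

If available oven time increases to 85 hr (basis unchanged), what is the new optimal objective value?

Both oven time and yeast are binding at x*.
Dual feasibility on the basic columns requires 5·y_oven time + 4·y_yeast = 48.5, 2·y_oven time + 1·y_yeast = 15.5.
This yields shadow prices y_oven time = 4.5, y_yeast = 6.5.
Δz = y_oven time·Δb = 4.5 × (6) = 27, so new z* = 680.5 + 27 = 707.5.

707.5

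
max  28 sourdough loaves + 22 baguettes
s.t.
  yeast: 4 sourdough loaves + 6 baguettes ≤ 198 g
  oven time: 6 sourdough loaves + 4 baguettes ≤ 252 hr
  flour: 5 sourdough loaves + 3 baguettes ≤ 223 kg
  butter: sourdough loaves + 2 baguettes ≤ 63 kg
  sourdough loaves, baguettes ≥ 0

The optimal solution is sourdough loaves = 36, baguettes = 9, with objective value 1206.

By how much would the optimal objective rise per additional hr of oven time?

At the optimum: yeast uses 198 of 198 (binding); oven time uses 252 of 252 (binding); flour uses 207 of 223 (slack = 16); butter uses 54 of 63 (slack = 9).
Since flour, butter are not tight, their duals are 0.
The binding rows give the dual system: 4·y_yeast + 6·y_oven time = 28 and 6·y_yeast + 4·y_oven time = 22.
This yields shadow prices y_yeast = 1, y_oven time = 4.
Shadow price of oven time = 4.

4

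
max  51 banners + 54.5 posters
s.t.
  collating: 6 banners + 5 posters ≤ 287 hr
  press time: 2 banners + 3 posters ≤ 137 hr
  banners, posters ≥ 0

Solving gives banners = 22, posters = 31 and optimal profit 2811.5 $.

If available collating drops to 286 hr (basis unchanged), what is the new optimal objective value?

2806

At the optimum: collating uses 287 of 287 (binding); press time uses 137 of 137 (binding).
Dual feasibility on the basic columns requires 6·y_collating + 2·y_press time = 51, 5·y_collating + 3·y_press time = 54.5.
This yields shadow prices y_collating = 5.5, y_press time = 9.
Δz = y_collating·Δb = 5.5 × (-1) = -5.5, so new z* = 2811.5 − 5.5 = 2806.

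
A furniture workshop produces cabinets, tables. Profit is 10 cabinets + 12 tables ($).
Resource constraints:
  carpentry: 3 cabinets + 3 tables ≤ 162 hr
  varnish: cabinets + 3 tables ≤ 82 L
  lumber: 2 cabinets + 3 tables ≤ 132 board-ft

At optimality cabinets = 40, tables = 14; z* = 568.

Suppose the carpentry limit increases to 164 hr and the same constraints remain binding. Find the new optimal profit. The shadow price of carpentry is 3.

574

Δb = 2, so new z* = 568 + (3)·(2) = 568 + 6 = 574.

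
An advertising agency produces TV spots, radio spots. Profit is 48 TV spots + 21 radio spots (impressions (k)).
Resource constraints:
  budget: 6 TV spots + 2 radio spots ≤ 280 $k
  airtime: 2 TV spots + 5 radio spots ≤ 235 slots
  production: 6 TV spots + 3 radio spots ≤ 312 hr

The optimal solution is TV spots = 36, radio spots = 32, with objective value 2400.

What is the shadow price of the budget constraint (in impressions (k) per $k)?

Check each constraint at x*: budget 280/280 (tight); airtime 232/235 (slack 3); production 312/312 (tight).
Since airtime is not tight, its dual is 0.
The binding rows give the dual system: 6·y_budget + 6·y_production = 48 and 2·y_budget + 3·y_production = 21.
This yields shadow prices y_budget = 3, y_production = 5.
Shadow price of budget = 3.

3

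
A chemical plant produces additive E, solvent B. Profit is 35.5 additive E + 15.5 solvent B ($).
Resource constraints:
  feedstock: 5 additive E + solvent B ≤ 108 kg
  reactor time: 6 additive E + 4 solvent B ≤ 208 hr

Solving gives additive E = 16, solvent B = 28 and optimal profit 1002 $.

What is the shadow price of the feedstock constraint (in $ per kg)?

3.5

At the optimum: feedstock uses 108 of 108 (binding); reactor time uses 208 of 208 (binding).
Dual feasibility on the basic columns requires 5·y_feedstock + 6·y_reactor time = 35.5, 1·y_feedstock + 4·y_reactor time = 15.5.
This yields shadow prices y_feedstock = 3.5, y_reactor time = 3.
Shadow price of feedstock = 3.5.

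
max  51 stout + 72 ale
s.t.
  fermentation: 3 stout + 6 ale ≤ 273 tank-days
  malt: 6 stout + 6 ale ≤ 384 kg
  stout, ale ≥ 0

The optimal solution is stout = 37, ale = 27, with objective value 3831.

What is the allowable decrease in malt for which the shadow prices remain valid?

Binding constraints: fermentation, malt. The basis is B = [[3,6],[6,6]] with det -18.
Per unit decrease in malt, x* moves by d = (-0.3333, 0.1667).
The basis stays optimal until stout reaches 0; allowable decrease = 111 kg.

111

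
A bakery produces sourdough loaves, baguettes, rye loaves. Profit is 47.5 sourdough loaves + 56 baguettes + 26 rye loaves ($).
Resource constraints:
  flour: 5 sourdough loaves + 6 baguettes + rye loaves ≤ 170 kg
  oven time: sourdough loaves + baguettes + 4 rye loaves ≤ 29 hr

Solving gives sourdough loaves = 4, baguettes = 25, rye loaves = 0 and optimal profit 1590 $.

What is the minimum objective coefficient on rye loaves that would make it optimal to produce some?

At the optimum: flour uses 170 of 170 (binding); oven time uses 29 of 29 (binding).
Dual feasibility on the basic columns requires 5·y_flour + 1·y_oven time = 47.5, 6·y_flour + 1·y_oven time = 56.
Solving: y_flour = 8.5, y_oven time = 5.
rye loaves enters the basis when its profit ≥ yᵀa₃ = 8.5·1 + 5·4 = 28.5.

28.5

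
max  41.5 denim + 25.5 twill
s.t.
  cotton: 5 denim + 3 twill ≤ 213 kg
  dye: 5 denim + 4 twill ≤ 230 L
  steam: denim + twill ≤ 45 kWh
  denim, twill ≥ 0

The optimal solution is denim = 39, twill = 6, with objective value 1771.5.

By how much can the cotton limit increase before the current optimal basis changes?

Binding constraints: cotton, steam. The basis is B = [[5,3],[1,1]] with det 2.
Per unit increase in cotton, x* moves by d = (0.5, -0.5).
The basis stays optimal until twill reaches 0; allowable increase = 12 kg.

12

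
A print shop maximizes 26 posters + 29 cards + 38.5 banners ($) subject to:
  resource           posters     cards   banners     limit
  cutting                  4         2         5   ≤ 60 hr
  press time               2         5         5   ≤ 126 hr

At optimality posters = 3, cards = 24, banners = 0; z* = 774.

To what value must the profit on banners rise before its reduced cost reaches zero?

42.5

Both cutting and press time are binding at x*.
From A_Bᵀ y = c: 4·y_cutting + 2·y_press time = 26; 2·y_cutting + 5·y_press time = 29.
Solving: y_cutting = 4.5, y_press time = 4.
banners enters the basis when its profit ≥ yᵀa₃ = 4.5·5 + 4·5 = 42.5.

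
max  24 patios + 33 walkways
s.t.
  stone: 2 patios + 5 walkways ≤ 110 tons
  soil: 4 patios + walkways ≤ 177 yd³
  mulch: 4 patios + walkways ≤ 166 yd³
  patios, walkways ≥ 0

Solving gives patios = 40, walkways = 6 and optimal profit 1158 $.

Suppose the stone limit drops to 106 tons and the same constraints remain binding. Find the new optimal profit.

Binding: stone and mulch. Non-binding: soil (11 unused).
Since soil is not tight, its dual is 0.
The binding rows give the dual system: 2·y_stone + 4·y_mulch = 24 and 5·y_stone + 1·y_mulch = 33.
→ y_stone = 6 and y_mulch = 3.
Δz = y_stone·Δb = 6 × (-4) = -24, so new z* = 1158 − 24 = 1134.

1134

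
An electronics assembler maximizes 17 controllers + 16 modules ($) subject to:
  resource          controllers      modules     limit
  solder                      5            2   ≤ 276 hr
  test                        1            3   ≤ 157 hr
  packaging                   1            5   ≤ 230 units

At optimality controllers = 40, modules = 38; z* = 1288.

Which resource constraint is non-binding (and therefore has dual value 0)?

solder: 276/276 (binding)
test: 154/157 (slack 3)
packaging: 230/230 (binding)
By complementary slackness, a constraint with positive slack has shadow price 0 → test.

test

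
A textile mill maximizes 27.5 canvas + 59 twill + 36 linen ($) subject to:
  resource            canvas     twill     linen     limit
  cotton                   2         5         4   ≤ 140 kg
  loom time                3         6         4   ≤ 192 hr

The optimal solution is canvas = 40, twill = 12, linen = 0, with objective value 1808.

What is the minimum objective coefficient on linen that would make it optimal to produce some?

42

Check each constraint at x*: cotton 140/140 (tight); loom time 192/192 (tight).
The binding rows give the dual system: 2·y_cotton + 3·y_loom time = 27.5 and 5·y_cotton + 6·y_loom time = 59.
This yields shadow prices y_cotton = 4, y_loom time = 6.5.
linen enters the basis when its profit ≥ yᵀa₃ = 4·4 + 6.5·4 = 42.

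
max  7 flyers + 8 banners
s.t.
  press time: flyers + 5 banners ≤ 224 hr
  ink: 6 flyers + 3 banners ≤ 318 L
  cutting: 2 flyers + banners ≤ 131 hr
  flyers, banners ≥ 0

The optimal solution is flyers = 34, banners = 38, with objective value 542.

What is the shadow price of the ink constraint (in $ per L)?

Check each constraint at x*: press time 224/224 (tight); ink 318/318 (tight); cutting 106/131 (slack 25).
By complementary slackness, y = 0 for the non-binding constraint.
The binding rows give the dual system: 1·y_press time + 6·y_ink = 7 and 5·y_press time + 3·y_ink = 8.
Solving: y_press time = 1, y_ink = 1.
Shadow price of ink = 1.

1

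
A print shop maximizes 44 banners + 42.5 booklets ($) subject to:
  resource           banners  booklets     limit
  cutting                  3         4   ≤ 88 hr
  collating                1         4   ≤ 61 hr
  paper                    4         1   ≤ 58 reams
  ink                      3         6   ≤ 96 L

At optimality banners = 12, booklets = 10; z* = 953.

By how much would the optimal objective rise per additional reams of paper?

Check each constraint at x*: cutting 76/88 (slack 12); collating 52/61 (slack 9); paper 58/58 (tight); ink 96/96 (tight).
Slack constraints have shadow price 0 (complementary slackness).
From A_Bᵀ y = c: 4·y_paper + 3·y_ink = 44; 1·y_paper + 6·y_ink = 42.5.
Solving: y_paper = 6.5, y_ink = 6.
Shadow price of paper = 6.5.

6.5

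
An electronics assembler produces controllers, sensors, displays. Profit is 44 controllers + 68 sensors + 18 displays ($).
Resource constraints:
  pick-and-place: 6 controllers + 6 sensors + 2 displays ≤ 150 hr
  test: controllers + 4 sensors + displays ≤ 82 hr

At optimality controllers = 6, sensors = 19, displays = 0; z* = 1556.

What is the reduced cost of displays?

-2

Both pick-and-place and test are binding at x*.
The binding rows give the dual system: 6·y_pick-and-place + 1·y_test = 44 and 6·y_pick-and-place + 4·y_test = 68.
Solving: y_pick-and-place = 6, y_test = 8.
Reduced cost of displays: c₃ − yᵀa₃ = 18 − (6·2 + 8·1) = 18 − 20 = -2.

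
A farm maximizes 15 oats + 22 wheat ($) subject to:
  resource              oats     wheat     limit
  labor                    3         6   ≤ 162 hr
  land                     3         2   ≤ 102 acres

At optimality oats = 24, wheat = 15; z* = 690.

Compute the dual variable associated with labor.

At the optimum: labor uses 162 of 162 (binding); land uses 102 of 102 (binding).
The binding rows give the dual system: 3·y_labor + 3·y_land = 15 and 6·y_labor + 2·y_land = 22.
Solving: y_labor = 3, y_land = 2.
Shadow price of labor = 3.

3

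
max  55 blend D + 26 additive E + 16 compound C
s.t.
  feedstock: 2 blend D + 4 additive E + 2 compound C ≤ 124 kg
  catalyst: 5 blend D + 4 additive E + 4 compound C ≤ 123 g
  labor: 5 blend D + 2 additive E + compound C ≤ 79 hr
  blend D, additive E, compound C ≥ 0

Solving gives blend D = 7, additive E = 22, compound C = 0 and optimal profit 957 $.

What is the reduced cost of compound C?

-1

Binding: catalyst and labor. Non-binding: feedstock (22 unused).
Since feedstock is not tight, its dual is 0.
From A_Bᵀ y = c: 5·y_catalyst + 5·y_labor = 55; 4·y_catalyst + 2·y_labor = 26.
→ y_catalyst = 2 and y_labor = 9.
Reduced cost of compound C: c₃ − yᵀa₃ = 16 − (2·4 + 9·1) = 16 − 17 = -1.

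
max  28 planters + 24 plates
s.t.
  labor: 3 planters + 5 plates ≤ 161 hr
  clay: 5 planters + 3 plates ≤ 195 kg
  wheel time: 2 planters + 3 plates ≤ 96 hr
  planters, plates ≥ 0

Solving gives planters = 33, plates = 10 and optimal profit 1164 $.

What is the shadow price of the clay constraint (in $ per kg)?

Check each constraint at x*: labor 149/161 (slack 12); clay 195/195 (tight); wheel time 96/96 (tight).
Slack constraints have shadow price 0 (complementary slackness).
Dual feasibility on the basic columns requires 5·y_clay + 2·y_wheel time = 28, 3·y_clay + 3·y_wheel time = 24.
Solving: y_clay = 4, y_wheel time = 4.
Shadow price of clay = 4.

4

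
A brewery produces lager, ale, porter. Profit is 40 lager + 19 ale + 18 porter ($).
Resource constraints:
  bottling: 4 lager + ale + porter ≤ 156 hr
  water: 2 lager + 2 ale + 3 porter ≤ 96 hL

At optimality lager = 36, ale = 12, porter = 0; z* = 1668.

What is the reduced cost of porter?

At the optimum: bottling uses 156 of 156 (binding); water uses 96 of 96 (binding).
From A_Bᵀ y = c: 4·y_bottling + 2·y_water = 40; 1·y_bottling + 2·y_water = 19.
Solving: y_bottling = 7, y_water = 6.
Reduced cost of porter: c₃ − yᵀa₃ = 18 − (7·1 + 6·3) = 18 − 25 = -7.

-7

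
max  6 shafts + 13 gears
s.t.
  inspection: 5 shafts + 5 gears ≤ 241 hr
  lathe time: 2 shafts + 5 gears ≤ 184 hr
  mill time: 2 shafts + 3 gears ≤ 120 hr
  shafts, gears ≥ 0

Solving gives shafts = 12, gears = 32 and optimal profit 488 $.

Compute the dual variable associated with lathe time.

2

Check each constraint at x*: inspection 220/241 (slack 21); lathe time 184/184 (tight); mill time 120/120 (tight).
Since inspection is not tight, its dual is 0.
From A_Bᵀ y = c: 2·y_lathe time + 2·y_mill time = 6; 5·y_lathe time + 3·y_mill time = 13.
Solving: y_lathe time = 2, y_mill time = 1.
Shadow price of lathe time = 2.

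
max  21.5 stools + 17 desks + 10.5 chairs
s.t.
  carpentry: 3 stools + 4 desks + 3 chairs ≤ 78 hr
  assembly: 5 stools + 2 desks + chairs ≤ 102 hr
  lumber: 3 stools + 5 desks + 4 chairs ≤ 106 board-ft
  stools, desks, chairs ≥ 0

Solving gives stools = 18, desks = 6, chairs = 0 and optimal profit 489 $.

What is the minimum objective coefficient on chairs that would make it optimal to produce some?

11.5

Check each constraint at x*: carpentry 78/78 (tight); assembly 102/102 (tight); lumber 84/106 (slack 22).
By complementary slackness, y = 0 for the non-binding constraint.
The binding rows give the dual system: 3·y_carpentry + 5·y_assembly = 21.5 and 4·y_carpentry + 2·y_assembly = 17.
→ y_carpentry = 3 and y_assembly = 2.5.
chairs enters the basis when its profit ≥ yᵀa₃ = 3·3 + 2.5·1 = 11.5.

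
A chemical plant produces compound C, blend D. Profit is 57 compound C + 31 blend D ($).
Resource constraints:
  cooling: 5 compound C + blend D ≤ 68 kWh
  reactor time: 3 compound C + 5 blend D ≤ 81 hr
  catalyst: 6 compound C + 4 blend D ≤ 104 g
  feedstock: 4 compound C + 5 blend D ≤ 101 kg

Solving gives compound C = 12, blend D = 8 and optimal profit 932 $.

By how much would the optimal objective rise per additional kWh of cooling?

3

At the optimum: cooling uses 68 of 68 (binding); reactor time uses 76 of 81 (slack = 5); catalyst uses 104 of 104 (binding); feedstock uses 88 of 101 (slack = 13).
By complementary slackness, y = 0 for the non-binding constraints.
The binding rows give the dual system: 5·y_cooling + 6·y_catalyst = 57 and 1·y_cooling + 4·y_catalyst = 31.
Solving: y_cooling = 3, y_catalyst = 7.
Shadow price of cooling = 3.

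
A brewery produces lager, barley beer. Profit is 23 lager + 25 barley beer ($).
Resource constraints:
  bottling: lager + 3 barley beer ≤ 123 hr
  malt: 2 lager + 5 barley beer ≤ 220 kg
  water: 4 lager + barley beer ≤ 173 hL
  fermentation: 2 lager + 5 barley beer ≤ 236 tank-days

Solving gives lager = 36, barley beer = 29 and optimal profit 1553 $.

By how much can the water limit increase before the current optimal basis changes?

Binding constraints: bottling, water. The basis is B = [[1,3],[4,1]] with det -11.
Per unit increase in water, x* moves by d = (0.2727, -0.0909).
The basis stays optimal until malt becomes binding; allowable increase = 33 hL.

33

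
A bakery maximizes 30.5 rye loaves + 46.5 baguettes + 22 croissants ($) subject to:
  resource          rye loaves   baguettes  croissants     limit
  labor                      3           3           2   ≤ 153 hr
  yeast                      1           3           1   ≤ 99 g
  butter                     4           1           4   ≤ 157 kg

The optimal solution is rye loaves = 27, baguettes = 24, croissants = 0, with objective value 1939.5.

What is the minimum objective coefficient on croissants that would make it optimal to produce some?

23

At the optimum: labor uses 153 of 153 (binding); yeast uses 99 of 99 (binding); butter uses 132 of 157 (slack = 25).
By complementary slackness, y = 0 for the non-binding constraint.
Dual feasibility on the basic columns requires 3·y_labor + 1·y_yeast = 30.5, 3·y_labor + 3·y_yeast = 46.5.
This yields shadow prices y_labor = 7.5, y_yeast = 8.
croissants enters the basis when its profit ≥ yᵀa₃ = 7.5·2 + 8·1 = 23.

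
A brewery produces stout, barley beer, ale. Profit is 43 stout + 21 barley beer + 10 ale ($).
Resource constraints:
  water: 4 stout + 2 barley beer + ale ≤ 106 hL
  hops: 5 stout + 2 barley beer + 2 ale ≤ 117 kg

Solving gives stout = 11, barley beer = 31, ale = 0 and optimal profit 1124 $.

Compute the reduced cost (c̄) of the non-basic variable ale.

-1.5

Both water and hops are binding at x*.
From A_Bᵀ y = c: 4·y_water + 5·y_hops = 43; 2·y_water + 2·y_hops = 21.
This yields shadow prices y_water = 9.5, y_hops = 1.
Reduced cost of ale: c₃ − yᵀa₃ = 10 − (9.5·1 + 1·2) = 10 − 11.5 = -1.5.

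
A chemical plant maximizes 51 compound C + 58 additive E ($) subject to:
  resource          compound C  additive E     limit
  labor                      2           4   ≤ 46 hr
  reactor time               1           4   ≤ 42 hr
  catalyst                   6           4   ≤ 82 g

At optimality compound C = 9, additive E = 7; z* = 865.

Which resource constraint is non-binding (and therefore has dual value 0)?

reactor time

labor: 46/46 (binding)
reactor time: 37/42 (slack 5)
catalyst: 82/82 (binding)
By complementary slackness, a constraint with positive slack has shadow price 0 → reactor time.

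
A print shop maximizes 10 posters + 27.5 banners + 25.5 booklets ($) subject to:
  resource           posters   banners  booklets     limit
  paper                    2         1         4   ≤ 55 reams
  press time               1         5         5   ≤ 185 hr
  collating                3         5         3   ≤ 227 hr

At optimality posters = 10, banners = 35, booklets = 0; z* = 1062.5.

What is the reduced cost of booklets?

-9.5

Check each constraint at x*: paper 55/55 (tight); press time 185/185 (tight); collating 205/227 (slack 22).
By complementary slackness, y = 0 for the non-binding constraint.
The binding rows give the dual system: 2·y_paper + 1·y_press time = 10 and 1·y_paper + 5·y_press time = 27.5.
→ y_paper = 2.5 and y_press time = 5.
Reduced cost of booklets: c₃ − yᵀa₃ = 25.5 − (2.5·4 + 5·5) = 25.5 − 35 = -9.5.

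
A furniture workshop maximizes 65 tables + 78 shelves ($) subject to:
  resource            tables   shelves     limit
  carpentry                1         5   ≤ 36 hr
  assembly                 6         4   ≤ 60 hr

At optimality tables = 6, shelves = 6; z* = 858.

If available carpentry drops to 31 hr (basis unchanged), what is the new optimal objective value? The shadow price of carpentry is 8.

Δb = -5, so new z* = 858 + (8)·(-5) = 858 − 40 = 818.

818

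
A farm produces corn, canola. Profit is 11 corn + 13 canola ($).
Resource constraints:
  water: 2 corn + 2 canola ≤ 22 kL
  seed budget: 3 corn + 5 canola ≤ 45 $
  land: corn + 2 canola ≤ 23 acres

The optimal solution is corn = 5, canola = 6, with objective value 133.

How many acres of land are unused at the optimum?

6

land used = 1·5 + 2·6 = 17; slack = 23 − 17 = 6.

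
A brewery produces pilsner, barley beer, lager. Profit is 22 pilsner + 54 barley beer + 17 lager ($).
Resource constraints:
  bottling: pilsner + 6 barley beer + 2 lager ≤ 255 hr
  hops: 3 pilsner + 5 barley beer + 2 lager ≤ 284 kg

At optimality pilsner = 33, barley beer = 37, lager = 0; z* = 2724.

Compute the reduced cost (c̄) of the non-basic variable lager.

Check each constraint at x*: bottling 255/255 (tight); hops 284/284 (tight).
From A_Bᵀ y = c: 1·y_bottling + 3·y_hops = 22; 6·y_bottling + 5·y_hops = 54.
→ y_bottling = 4 and y_hops = 6.
Reduced cost of lager: c₃ − yᵀa₃ = 17 − (4·2 + 6·2) = 17 − 20 = -3.

-3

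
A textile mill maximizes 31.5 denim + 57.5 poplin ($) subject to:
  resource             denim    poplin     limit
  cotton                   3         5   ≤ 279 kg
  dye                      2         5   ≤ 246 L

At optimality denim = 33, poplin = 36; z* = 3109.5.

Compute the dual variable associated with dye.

3

Check each constraint at x*: cotton 279/279 (tight); dye 246/246 (tight).
Dual feasibility on the basic columns requires 3·y_cotton + 2·y_dye = 31.5, 5·y_cotton + 5·y_dye = 57.5.
Solving: y_cotton = 8.5, y_dye = 3.
Shadow price of dye = 3.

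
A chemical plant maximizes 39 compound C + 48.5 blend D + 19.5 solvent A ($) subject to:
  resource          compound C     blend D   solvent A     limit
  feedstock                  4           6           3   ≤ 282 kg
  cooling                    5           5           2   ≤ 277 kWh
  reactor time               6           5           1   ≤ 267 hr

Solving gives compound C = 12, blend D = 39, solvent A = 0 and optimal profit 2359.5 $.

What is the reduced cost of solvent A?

Check each constraint at x*: feedstock 282/282 (tight); cooling 255/277 (slack 22); reactor time 267/267 (tight).
Slack constraints have shadow price 0 (complementary slackness).
From A_Bᵀ y = c: 4·y_feedstock + 6·y_reactor time = 39; 6·y_feedstock + 5·y_reactor time = 48.5.
→ y_feedstock = 6 and y_reactor time = 2.5.
Reduced cost of solvent A: c₃ − yᵀa₃ = 19.5 − (6·3 + 2.5·1) = 19.5 − 20.5 = -1.

-1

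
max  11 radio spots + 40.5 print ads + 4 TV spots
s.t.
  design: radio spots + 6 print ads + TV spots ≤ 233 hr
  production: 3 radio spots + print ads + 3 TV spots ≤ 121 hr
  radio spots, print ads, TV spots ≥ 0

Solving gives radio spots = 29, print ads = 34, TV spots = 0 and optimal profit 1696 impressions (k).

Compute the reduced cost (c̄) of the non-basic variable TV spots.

-7

At the optimum: design uses 233 of 233 (binding); production uses 121 of 121 (binding).
The binding rows give the dual system: 1·y_design + 3·y_production = 11 and 6·y_design + 1·y_production = 40.5.
→ y_design = 6.5 and y_production = 1.5.
Reduced cost of TV spots: c₃ − yᵀa₃ = 4 − (6.5·1 + 1.5·3) = 4 − 11 = -7.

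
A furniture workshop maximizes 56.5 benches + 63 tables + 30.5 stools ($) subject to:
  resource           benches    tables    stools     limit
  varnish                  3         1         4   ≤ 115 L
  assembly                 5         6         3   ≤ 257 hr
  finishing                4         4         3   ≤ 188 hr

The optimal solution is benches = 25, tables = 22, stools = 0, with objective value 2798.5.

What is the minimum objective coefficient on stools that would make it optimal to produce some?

At the optimum: varnish uses 97 of 115 (slack = 18); assembly uses 257 of 257 (binding); finishing uses 188 of 188 (binding).
Since varnish is not tight, its dual is 0.
The binding rows give the dual system: 5·y_assembly + 4·y_finishing = 56.5 and 6·y_assembly + 4·y_finishing = 63.
Solving: y_assembly = 6.5, y_finishing = 6.
stools enters the basis when its profit ≥ yᵀa₃ = 6.5·3 + 6·3 = 37.5.

37.5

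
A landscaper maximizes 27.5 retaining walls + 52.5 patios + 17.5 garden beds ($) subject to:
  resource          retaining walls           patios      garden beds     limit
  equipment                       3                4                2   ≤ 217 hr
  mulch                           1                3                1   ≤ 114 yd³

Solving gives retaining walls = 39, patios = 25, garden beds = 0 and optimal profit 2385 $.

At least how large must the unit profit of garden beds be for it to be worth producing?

21.5

Both equipment and mulch are binding at x*.
The binding rows give the dual system: 3·y_equipment + 1·y_mulch = 27.5 and 4·y_equipment + 3·y_mulch = 52.5.
→ y_equipment = 6 and y_mulch = 9.5.
garden beds enters the basis when its profit ≥ yᵀa₃ = 6·2 + 9.5·1 = 21.5.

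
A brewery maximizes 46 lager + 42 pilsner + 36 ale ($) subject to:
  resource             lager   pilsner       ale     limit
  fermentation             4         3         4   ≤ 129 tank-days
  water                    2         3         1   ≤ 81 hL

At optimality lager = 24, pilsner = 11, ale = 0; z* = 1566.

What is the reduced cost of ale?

Both fermentation and water are binding at x*.
The binding rows give the dual system: 4·y_fermentation + 2·y_water = 46 and 3·y_fermentation + 3·y_water = 42.
Solving: y_fermentation = 9, y_water = 5.
Reduced cost of ale: c₃ − yᵀa₃ = 36 − (9·4 + 5·1) = 36 − 41 = -5.

-5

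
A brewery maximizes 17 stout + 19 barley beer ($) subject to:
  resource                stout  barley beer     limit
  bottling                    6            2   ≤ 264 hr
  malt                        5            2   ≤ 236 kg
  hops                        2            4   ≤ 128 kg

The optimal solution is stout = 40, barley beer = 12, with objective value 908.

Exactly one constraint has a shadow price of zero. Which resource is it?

malt

bottling: 264/264 (binding)
malt: 224/236 (slack 12)
hops: 128/128 (binding)
By complementary slackness, a constraint with positive slack has shadow price 0 → malt.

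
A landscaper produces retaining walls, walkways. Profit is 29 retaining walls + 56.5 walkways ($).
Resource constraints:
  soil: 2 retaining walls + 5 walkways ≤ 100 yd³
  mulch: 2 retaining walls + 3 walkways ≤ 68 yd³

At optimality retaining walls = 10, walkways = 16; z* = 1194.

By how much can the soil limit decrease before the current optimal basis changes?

Binding constraints: soil, mulch. The basis is B = [[2,5],[2,3]] with det -4.
Per unit decrease in soil, x* moves by d = (0.75, -0.5).
The basis stays optimal until walkways reaches 0; allowable decrease = 32 yd³.

32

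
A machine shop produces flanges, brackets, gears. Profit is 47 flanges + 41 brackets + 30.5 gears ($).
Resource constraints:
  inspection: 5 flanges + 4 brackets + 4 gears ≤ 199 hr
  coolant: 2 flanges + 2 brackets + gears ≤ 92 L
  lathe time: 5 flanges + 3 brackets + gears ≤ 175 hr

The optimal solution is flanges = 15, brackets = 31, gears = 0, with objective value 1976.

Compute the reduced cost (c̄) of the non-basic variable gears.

At the optimum: inspection uses 199 of 199 (binding); coolant uses 92 of 92 (binding); lathe time uses 168 of 175 (slack = 7).
Since lathe time is not tight, its dual is 0.
From A_Bᵀ y = c: 5·y_inspection + 2·y_coolant = 47; 4·y_inspection + 2·y_coolant = 41.
Solving: y_inspection = 6, y_coolant = 8.5.
Reduced cost of gears: c₃ − yᵀa₃ = 30.5 − (6·4 + 8.5·1) = 30.5 − 32.5 = -2.

-2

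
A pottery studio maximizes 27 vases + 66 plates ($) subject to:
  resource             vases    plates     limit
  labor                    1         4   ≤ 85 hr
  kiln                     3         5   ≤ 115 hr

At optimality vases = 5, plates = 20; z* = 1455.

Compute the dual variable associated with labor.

9

At the optimum: labor uses 85 of 85 (binding); kiln uses 115 of 115 (binding).
From A_Bᵀ y = c: 1·y_labor + 3·y_kiln = 27; 4·y_labor + 5·y_kiln = 66.
This yields shadow prices y_labor = 9, y_kiln = 6.
Shadow price of labor = 9.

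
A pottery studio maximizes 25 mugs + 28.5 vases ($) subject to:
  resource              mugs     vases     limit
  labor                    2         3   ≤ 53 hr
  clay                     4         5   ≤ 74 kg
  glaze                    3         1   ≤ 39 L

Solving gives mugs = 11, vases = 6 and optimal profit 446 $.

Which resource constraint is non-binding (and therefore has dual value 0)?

labor

labor: 40/53 (slack 13)
clay: 74/74 (binding)
glaze: 39/39 (binding)
By complementary slackness, a constraint with positive slack has shadow price 0 → labor.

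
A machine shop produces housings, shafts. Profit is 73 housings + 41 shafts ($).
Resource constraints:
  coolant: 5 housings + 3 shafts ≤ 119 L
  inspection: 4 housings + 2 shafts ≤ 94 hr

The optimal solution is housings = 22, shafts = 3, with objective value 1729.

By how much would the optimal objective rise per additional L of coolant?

Check each constraint at x*: coolant 119/119 (tight); inspection 94/94 (tight).
The binding rows give the dual system: 5·y_coolant + 4·y_inspection = 73 and 3·y_coolant + 2·y_inspection = 41.
Solving: y_coolant = 9, y_inspection = 7.
Shadow price of coolant = 9.

9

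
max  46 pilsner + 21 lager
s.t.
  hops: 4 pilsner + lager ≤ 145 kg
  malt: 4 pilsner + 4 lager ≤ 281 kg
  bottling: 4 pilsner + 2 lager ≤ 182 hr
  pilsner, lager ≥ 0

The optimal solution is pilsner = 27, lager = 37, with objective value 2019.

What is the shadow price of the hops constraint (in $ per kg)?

2

At the optimum: hops uses 145 of 145 (binding); malt uses 256 of 281 (slack = 25); bottling uses 182 of 182 (binding).
By complementary slackness, y = 0 for the non-binding constraint.
From A_Bᵀ y = c: 4·y_hops + 4·y_bottling = 46; 1·y_hops + 2·y_bottling = 21.
This yields shadow prices y_hops = 2, y_bottling = 9.5.
Shadow price of hops = 2.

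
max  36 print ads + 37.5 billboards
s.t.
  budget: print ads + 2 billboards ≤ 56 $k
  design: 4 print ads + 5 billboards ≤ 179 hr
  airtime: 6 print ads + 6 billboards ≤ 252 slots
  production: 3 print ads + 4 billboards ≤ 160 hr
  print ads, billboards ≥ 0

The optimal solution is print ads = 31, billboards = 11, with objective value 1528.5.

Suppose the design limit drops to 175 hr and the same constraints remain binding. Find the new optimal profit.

Check each constraint at x*: budget 53/56 (slack 3); design 179/179 (tight); airtime 252/252 (tight); production 137/160 (slack 23).
By complementary slackness, y = 0 for the non-binding constraints.
Dual feasibility on the basic columns requires 4·y_design + 6·y_airtime = 36, 5·y_design + 6·y_airtime = 37.5.
→ y_design = 1.5 and y_airtime = 5.
Δz = y_design·Δb = 1.5 × (-4) = -6, so new z* = 1528.5 − 6 = 1522.5.

1522.5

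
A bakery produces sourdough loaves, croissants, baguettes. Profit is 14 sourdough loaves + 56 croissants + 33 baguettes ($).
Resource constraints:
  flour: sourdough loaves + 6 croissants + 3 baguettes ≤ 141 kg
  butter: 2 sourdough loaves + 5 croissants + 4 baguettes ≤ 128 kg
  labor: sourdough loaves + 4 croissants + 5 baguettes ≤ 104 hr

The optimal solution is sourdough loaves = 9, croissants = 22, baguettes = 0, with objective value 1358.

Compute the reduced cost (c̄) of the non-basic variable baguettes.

Binding: flour and butter. Non-binding: labor (7 unused).
By complementary slackness, y = 0 for the non-binding constraint.
Dual feasibility on the basic columns requires 1·y_flour + 2·y_butter = 14, 6·y_flour + 5·y_butter = 56.
Solving: y_flour = 6, y_butter = 4.
Reduced cost of baguettes: c₃ − yᵀa₃ = 33 − (6·3 + 4·4) = 33 − 34 = -1.

-1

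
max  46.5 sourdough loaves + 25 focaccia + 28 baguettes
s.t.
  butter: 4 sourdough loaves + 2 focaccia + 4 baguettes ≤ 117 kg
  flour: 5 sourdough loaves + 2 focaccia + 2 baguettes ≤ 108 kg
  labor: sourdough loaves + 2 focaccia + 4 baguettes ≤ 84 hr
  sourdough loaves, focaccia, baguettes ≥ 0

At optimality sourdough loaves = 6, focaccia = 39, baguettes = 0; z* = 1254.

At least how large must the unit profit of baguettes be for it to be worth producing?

At the optimum: butter uses 102 of 117 (slack = 15); flour uses 108 of 108 (binding); labor uses 84 of 84 (binding).
Since butter is not tight, its dual is 0.
The binding rows give the dual system: 5·y_flour + 1·y_labor = 46.5 and 2·y_flour + 2·y_labor = 25.
→ y_flour = 8.5 and y_labor = 4.
baguettes enters the basis when its profit ≥ yᵀa₃ = 8.5·2 + 4·4 = 33.

33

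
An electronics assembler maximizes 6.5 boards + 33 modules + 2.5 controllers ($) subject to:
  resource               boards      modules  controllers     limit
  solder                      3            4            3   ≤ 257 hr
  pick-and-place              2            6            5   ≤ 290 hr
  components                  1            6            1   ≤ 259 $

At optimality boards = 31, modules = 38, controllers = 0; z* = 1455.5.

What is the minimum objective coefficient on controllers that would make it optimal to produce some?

Check each constraint at x*: solder 245/257 (slack 12); pick-and-place 290/290 (tight); components 259/259 (tight).
Since solder is not tight, its dual is 0.
From A_Bᵀ y = c: 2·y_pick-and-place + 1·y_components = 6.5; 6·y_pick-and-place + 6·y_components = 33.
→ y_pick-and-place = 1 and y_components = 4.5.
controllers enters the basis when its profit ≥ yᵀa₃ = 1·5 + 4.5·1 = 9.5.

9.5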